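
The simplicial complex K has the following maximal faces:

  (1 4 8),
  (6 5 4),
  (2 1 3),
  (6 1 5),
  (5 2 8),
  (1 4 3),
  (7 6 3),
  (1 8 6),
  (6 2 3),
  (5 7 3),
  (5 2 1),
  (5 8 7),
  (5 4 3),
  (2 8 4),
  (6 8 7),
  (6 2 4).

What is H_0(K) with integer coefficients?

Fix the vertex order 1 < 2 < 3 < 4 < 5 < 6 < 7 < 8 and write every simplex with vertices in increasing order. Then dim K = 2 and the simplices of K are:

  0-simplices (8): [1], [2], [3], [4], [5], [6], [7], [8]
  1-simplices (24): (24 of them)
  2-simplices (16): [1,2,3], [1,2,5], [1,3,4], [1,4,8], [1,5,6], [1,6,8], [2,3,6], [2,4,6], [2,4,8], [2,5,8], [3,4,5], [3,5,7], [3,6,7], [4,5,6], [5,7,8], [6,7,8]

so the chain groups are C_0 ≅ Z^8, C_1 ≅ Z^24, C_2 ≅ Z^16.

The boundary map ∂_1: C_1 → C_0 maps an edge to its endpoints' difference, ∂[p,q] = q − p.
This gives a 8×24 integer matrix of rank 7; reducing to Smith normal form yields diagonal entries (1,1,1,1,1,1,1).

The boundary map ∂_2: C_2 → C_1 acts by ∂[p,q,r] = [q,r] − [p,r] + [p,q]. For instance
  ∂[6,7,8] = [7,8] − [6,8] + [6,7],
  ∂[1,6,8] = [6,8] − [1,8] + [1,6].
The 24×16 boundary matrix has rank 15 and Smith normal form diag(1,1,1,1,1,1,1,1,1,1,1,1,1,1,1).

Computing H_k = (kernel of ∂_k) / (image of ∂_{k+1}):

  H_0: rank C_0 − rank ∂_1 = 8 − 7 = 1, and the invariant factors of ∂_1 are all 1, so H_0 ≅ Z.

H_0 = Z.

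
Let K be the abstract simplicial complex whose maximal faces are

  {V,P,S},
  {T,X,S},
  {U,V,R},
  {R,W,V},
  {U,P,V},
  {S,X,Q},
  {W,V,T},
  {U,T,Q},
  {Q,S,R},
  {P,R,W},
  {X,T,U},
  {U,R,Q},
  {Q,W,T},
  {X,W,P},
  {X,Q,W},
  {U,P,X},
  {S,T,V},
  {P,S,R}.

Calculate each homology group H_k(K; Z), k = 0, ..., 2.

We work with the vertex ordering P < Q < R < S < T < U < V < W < X. The simplices of K, each written with vertices in increasing order, are:

  0-simplices (9): P, Q, R, S, T, U, V, W, X
  1-simplices (27): PR, PS, PU, PV, PW, PX, QR, QS, QT, QU, QW, QX, RS, RU, RV, RW, ST, SV, SX, TU, TV, TW, TX, UV, UX, VW, WX
  2-simplices (18): PRS, PRW, PSV, PUV, PUX, PWX, QRS, QRU, QSX, QTU, QTW, QWX, RUV, RVW, STV, STX, TUX, TVW

Hence C_0 ≅ Z^9, C_1 ≅ Z^27, C_2 ≅ Z^18.

The boundary map ∂_1: C_1 → C_0 is given by ∂[p,q] = [q] − [p].
As a 9×27 matrix over Z this has rank 8, with invariant factors (1,1,1,1,1,1,1,1).

∂_2: C_2 → C_1 maps a triangle to the signed sum of its edges. For instance
  ∂RVW = VW − RW + RV,
  ∂QSX = SX − QX + QS.
This gives a 27×18 integer matrix of rank 18; reducing to Smith normal form yields diagonal entries (1,1,1,1,1,1,1,1,1,1,1,1,1,1,1,1,1,2).

Now H_k = ker ∂_k / im ∂_{k+1}, so:

  H_0: rank C_0 − rank ∂_1 = 9 − 8 = 1, and the invariant factors of ∂_1 are all 1, so H_0 ≅ Z.
  H_1: rank ker ∂_1 − rank ∂_2 = (27 − 8) − 18 = 1, and ∂_2 has invariant factor 2 > 1, so H_1 ≅ Z ⊕ Z/2Z.
  H_2: rank ker ∂_2 − rank ∂_3 = (18 − 18) − 0 = 0, and there is no ∂_3, so H_2 ≅ 0.

H_0 = Z,  H_1 = Z ⊕ Z/2Z,  H_2 = 0.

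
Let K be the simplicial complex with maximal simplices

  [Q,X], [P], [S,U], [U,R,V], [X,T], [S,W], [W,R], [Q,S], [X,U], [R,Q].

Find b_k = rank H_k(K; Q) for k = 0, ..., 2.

b_0 = 2, b_1 = 3, b_2 = 0.

K has 9 vertices, 11 edges, 1 triangle.
rank ∂_0 = 0, rank ∂_1 = 7 ⇒ b_0 = 9 − 0 − 7 = 2; all invariant factors of ∂_1 are 1 so no torsion. So H_0 = Z^2.
rank ∂_1 = 7, rank ∂_2 = 1 ⇒ b_1 = 11 − 7 − 1 = 3; all invariant factors of ∂_2 are 1 so no torsion. So H_1 = Z^3.
rank ∂_2 = 1, rank ∂_3 = 0 ⇒ b_2 = 1 − 1 − 0 = 0. So H_2 = 0.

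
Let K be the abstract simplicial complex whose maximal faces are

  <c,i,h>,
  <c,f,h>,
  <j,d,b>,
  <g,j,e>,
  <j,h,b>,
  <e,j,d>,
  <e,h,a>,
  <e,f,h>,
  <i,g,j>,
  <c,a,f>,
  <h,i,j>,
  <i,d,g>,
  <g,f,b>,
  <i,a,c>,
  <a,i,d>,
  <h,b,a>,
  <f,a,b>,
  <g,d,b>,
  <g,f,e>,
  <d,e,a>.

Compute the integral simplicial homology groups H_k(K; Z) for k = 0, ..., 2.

Order the vertices as a < b < c < d < e < f < g < h < i < j. Listing each simplex with vertices in this order, K has dimension 2 with simplices:

  0-simplices (10): a, b, c, d, e, f, g, h, i, j
  1-simplices (30): ab, ac, ad, ae, af, ah, ai, bd, bf, bg, bh, bj, cf, ch, ci, de, dg, di, dj, ef, eg, eh, ej, fg, fh, gi, gj, hi, hj, ij
  2-simplices (20): abf, abh, acf, aci, ade, adi, aeh, bdg, bdj, bfg, bhj, cfh, chi, dej, dgi, efg, efh, egj, gij, hij

Hence C_0 ≅ Z^10, C_1 ≅ Z^30, C_2 ≅ Z^20.

∂_1: C_1 → C_0 is given by ∂[p,q] = [q] − [p].
As a 10×30 matrix over Z this has rank 9, with invariant factors (1,1,1,1,1,1,1,1,1).

Boundary ∂_2: C_2 → C_1 sends each 2-simplex [p,q,r] to [q,r] − [p,r] + [p,q]. For instance
  ∂bfg = fg − bg + bf,
  ∂ade = de − ae + ad.
The 30×20 boundary matrix has rank 20 and Smith normal form diag(1,1,1,1,1,1,1,1,1,1,1,1,1,1,1,1,1,1,1,2).

From H_k ≅ ker(∂_k) / im(∂_{k+1}) we obtain:

  H_0: rank C_0 − rank ∂_1 = 10 − 9 = 1, and the invariant factors of ∂_1 are all 1, so H_0 = Z.
  H_1: rank ker ∂_1 − rank ∂_2 = (30 − 9) − 20 = 1, and ∂_2 has invariant factor 2 > 1, so H_1 = Z ⊕ Z/2.
  H_2: rank ker ∂_2 − rank ∂_3 = (20 − 20) − 0 = 0, and there is no ∂_3, so H_2 = 0.

(K is a triangulation of the Klein bottle.)

H_0 = Z,  H_1 = Z ⊕ Z/2,  H_2 = 0.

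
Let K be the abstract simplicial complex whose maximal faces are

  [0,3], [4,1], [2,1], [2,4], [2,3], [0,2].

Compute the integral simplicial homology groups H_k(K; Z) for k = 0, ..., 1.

Order the vertices as 0 < 1 < 2 < 3 < 4. Listing each simplex with vertices in this order, K has dimension 1 with simplices:

  0-simplices (5): [0], [1], [2], [3], [4]
  1-simplices (6): [0,2], [0,3], [1,2], [1,4], [2,3], [2,4]

so the chain groups are C_0 ≅ Z^5, C_1 ≅ Z^6.

Boundary ∂_1: C_1 → C_0 sends each edge [p,q] (with p < q) to q − p. For instance
  ∂[1,2] = [2] − [1].
As a 5×6 matrix over Z this has rank 4, with invariant factors (1,1,1,1).

Reading off H_k = ker ∂_k / im ∂_{k+1}:

  H_0: rank C_0 − rank ∂_1 = 5 − 4 = 1, and the invariant factors of ∂_1 are all 1, so H_0 = Z.
  H_1: rank ker ∂_1 − rank ∂_2 = (6 − 4) − 0 = 2, and there is no ∂_2, so H_1 = Z^2.

As a check, the Euler characteristic is 5 − 6 = -1, which agrees with 1 − 2 = -1.
(K is a triangulation of a wedge of 2 circles.)

H_0 = Z,  H_1 = Z^2.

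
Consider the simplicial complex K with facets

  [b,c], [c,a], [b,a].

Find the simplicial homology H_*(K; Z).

H_0 ≅ Z,  H_1 ≅ Z.

Fix the vertex order a < b < c and write every simplex with vertices in increasing order. Then dim K = 1 and the simplices of K are:

  0-simplices (3): a, b, c
  1-simplices (3): ab, ac, bc

Hence C_0 ≅ Z^3, C_1 ≅ Z^3.

∂_1: C_1 → C_0 sends each edge [p,q] (with p < q) to q − p.
As a 3×3 matrix over Z this has rank 2, with invariant factors (1,1).

Reading off H_k = ker ∂_k / im ∂_{k+1}:

  H_0: rank C_0 − rank ∂_1 = 3 − 2 = 1, and the invariant factors of ∂_1 are all 1, so H_0 = Z.
  H_1: rank ker ∂_1 − rank ∂_2 = (3 − 2) − 0 = 1, and there is no ∂_2, so H_1 = Z.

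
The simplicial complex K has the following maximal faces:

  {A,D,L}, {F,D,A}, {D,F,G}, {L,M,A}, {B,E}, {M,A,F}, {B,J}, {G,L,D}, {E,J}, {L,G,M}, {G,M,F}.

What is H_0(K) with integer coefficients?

Take the total order A < B < D < E < F < G < J < L < M on the vertex set. Then K (dimension 2) consists of the simplices:

  0-simplices (9): A, B, D, E, F, G, J, L, M
  1-simplices (15): AD, AF, AL, AM, BE, BJ, DF, DG, DL, EJ, FG, FM, GL, GM, LM
  2-simplices (8): ADF, ADL, AFM, ALM, DFG, DGL, FGM, GLM

Hence C_0 ≅ Z^9, C_1 ≅ Z^15, C_2 ≅ Z^8.

∂_1: C_1 → C_0 maps an edge to its endpoints' difference, ∂[p,q] = q − p.
The 9×15 boundary matrix has rank 7 and Smith normal form diag(1,1,1,1,1,1,1).

∂_2: C_2 → C_1 sends each 2-simplex [p,q,r] to [q,r] − [p,r] + [p,q]. For instance
  ∂DGL = GL − DL + DG,
  ∂DFG = FG − DG + DF.
The resulting 15×8 matrix has rank 7, and its Smith normal form has invariant factors (1,1,1,1,1,1,1).

Computing H_k = (kernel of ∂_k) / (image of ∂_{k+1}):

  H_0: rank C_0 − rank ∂_1 = 9 − 7 = 2, and the invariant factors of ∂_1 are all 1, so H_0 = Z^2.

H_0 = Z^2.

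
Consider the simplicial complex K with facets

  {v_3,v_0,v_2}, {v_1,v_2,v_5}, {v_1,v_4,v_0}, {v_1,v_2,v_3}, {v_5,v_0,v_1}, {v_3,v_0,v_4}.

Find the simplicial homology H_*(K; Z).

We work with the vertex ordering v_0 < v_1 < v_2 < v_3 < v_4 < v_5. The simplices of K, each written with vertices in increasing order, are:

  0-simplices (6): [v_0], [v_1], [v_2], [v_3], [v_4], [v_5]
  1-simplices (12): [v_0,v_1], [v_0,v_2], [v_0,v_3], [v_0,v_4], [v_0,v_5], [v_1,v_2], [v_1,v_3], [v_1,v_4], [v_1,v_5], [v_2,v_3], [v_2,v_5], [v_3,v_4]
  2-simplices (6): [v_0,v_1,v_4], [v_0,v_1,v_5], [v_0,v_2,v_3], [v_0,v_3,v_4], [v_1,v_2,v_3], [v_1,v_2,v_5]

Hence C_0 ≅ Z^6, C_1 ≅ Z^12, C_2 ≅ Z^6.

The boundary map ∂_1: C_1 → C_0 is given by ∂[p,q] = [q] − [p]. For instance
  ∂[v_1,v_4] = [v_4] − [v_1].
The resulting 6×12 matrix has rank 5, and its Smith normal form has invariant factors (1,1,1,1,1).

The boundary map ∂_2: C_2 → C_1 sends each 2-simplex [p,q,r] to [q,r] − [p,r] + [p,q]. For instance
  ∂[v_0,v_1,v_4] = [v_1,v_4] − [v_0,v_4] + [v_0,v_1],
  ∂[v_0,v_2,v_3] = [v_2,v_3] − [v_0,v_3] + [v_0,v_2].
The 12×6 boundary matrix has rank 6 and Smith normal form diag(1,1,1,1,1,1).

Computing H_k = (kernel of ∂_k) / (image of ∂_{k+1}):

  H_0: rank C_0 − rank ∂_1 = 6 − 5 = 1, and the invariant factors of ∂_1 are all 1, so H_0 ≅ Z.
  H_1: rank ker ∂_1 − rank ∂_2 = (12 − 5) − 6 = 1, and the invariant factors of ∂_2 are all 1, so H_1 ≅ Z.
  H_2: rank ker ∂_2 − rank ∂_3 = (6 − 6) − 0 = 0, and there is no ∂_3, so H_2 ≅ 0.

As a check, the Euler characteristic is 6 − 12 + 6 = 0, which agrees with 1 − 1 + 0 = 0.
(K is a triangulation of the cylinder S^1 x I.)

H_0 ≅ Z,  H_1 ≅ Z,  H_2 = 0.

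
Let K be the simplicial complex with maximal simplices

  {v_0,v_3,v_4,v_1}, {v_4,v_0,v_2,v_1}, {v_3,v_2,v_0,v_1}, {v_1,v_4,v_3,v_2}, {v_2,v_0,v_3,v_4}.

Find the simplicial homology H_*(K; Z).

H_0 = Z,  H_1 = 0,  H_2 = 0,  H_3 = Z.

We work with the vertex ordering v_0 < v_1 < v_2 < v_3 < v_4. The simplices of K, each written with vertices in increasing order, are:

  0-simplices (5): [v_0], [v_1], [v_2], [v_3], [v_4]
  1-simplices (10): [v_0,v_1], [v_0,v_2], [v_0,v_3], [v_0,v_4], [v_1,v_2], [v_1,v_3], [v_1,v_4], [v_2,v_3], [v_2,v_4], [v_3,v_4]
  2-simplices (10): [v_0,v_1,v_2], [v_0,v_1,v_3], [v_0,v_1,v_4], [v_0,v_2,v_3], [v_0,v_2,v_4], [v_0,v_3,v_4], [v_1,v_2,v_3], [v_1,v_2,v_4], [v_1,v_3,v_4], [v_2,v_3,v_4]
  3-simplices (5): [v_0,v_1,v_2,v_3], [v_0,v_1,v_2,v_4], [v_0,v_1,v_3,v_4], [v_0,v_2,v_3,v_4], [v_1,v_2,v_3,v_4]

giving chain groups C_0 ≅ Z^5, C_1 ≅ Z^10, C_2 ≅ Z^10, C_3 ≅ Z^5.

∂_1: C_1 → C_0 maps an edge to its endpoints' difference, ∂[p,q] = q − p. For instance
  ∂[v_1,v_3] = [v_3] − [v_1].
The resulting 5×10 matrix has rank 4, and its Smith normal form has invariant factors (1,1,1,1).

Boundary ∂_2: C_2 → C_1 sends each 2-simplex [p,q,r] to [q,r] − [p,r] + [p,q]. For instance
  ∂[v_0,v_2,v_4] = [v_2,v_4] − [v_0,v_4] + [v_0,v_2],
  ∂[v_1,v_3,v_4] = [v_3,v_4] − [v_1,v_4] + [v_1,v_3].
The resulting 10×10 matrix has rank 6, and its Smith normal form has invariant factors (1,1,1,1,1,1).

The boundary map ∂_3: C_3 → C_2 sends each 3-simplex σ to the alternating sum Σ_i (−1)^i (σ with its i-th vertex removed). For instance
  ∂[v_0,v_1,v_2,v_3] = [v_1,v_2,v_3] − [v_0,v_2,v_3] + [v_0,v_1,v_3] − [v_0,v_1,v_2],
  ∂[v_0,v_1,v_3,v_4] = [v_1,v_3,v_4] − [v_0,v_3,v_4] + [v_0,v_1,v_4] − [v_0,v_1,v_3].
As a 10×5 matrix over Z this has rank 4, with invariant factors (1,1,1,1).

Reading off H_k = ker ∂_k / im ∂_{k+1}:

  H_0: rank C_0 − rank ∂_1 = 5 − 4 = 1, and the invariant factors of ∂_1 are all 1, so H_0 ≅ Z.
  H_1: rank ker ∂_1 − rank ∂_2 = (10 − 4) − 6 = 0, and the invariant factors of ∂_2 are all 1, so H_1 ≅ 0.
  H_2: rank ker ∂_2 − rank ∂_3 = (10 − 6) − 4 = 0, and the invariant factors of ∂_3 are all 1, so H_2 ≅ 0.
  H_3: rank ker ∂_3 − rank ∂_4 = (5 − 4) − 0 = 1, and there is no ∂_4, so H_3 ≅ Z.

(K is a triangulation of the 3-sphere S^3.)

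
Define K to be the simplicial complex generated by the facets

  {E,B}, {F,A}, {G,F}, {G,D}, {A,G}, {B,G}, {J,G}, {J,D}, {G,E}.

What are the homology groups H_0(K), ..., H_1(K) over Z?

We work with the vertex ordering A < B < D < E < F < G < J. The simplices of K, each written with vertices in increasing order, are:

  0-simplices (7): A, B, D, E, F, G, J
  1-simplices (9): AF, AG, BE, BG, DG, DJ, EG, FG, GJ

Hence C_0 ≅ Z^7, C_1 ≅ Z^9.

The boundary map ∂_1: C_1 → C_0 sends each edge [p,q] (with p < q) to q − p.
The 7×9 boundary matrix has rank 6 and Smith normal form diag(1,1,1,1,1,1).

Now H_k = ker ∂_k / im ∂_{k+1}, so:

  H_0: rank C_0 − rank ∂_1 = 7 − 6 = 1, and the invariant factors of ∂_1 are all 1, so H_0 ≅ Z.
  H_1: rank ker ∂_1 − rank ∂_2 = (9 − 6) − 0 = 3, and there is no ∂_2, so H_1 ≅ Z^3.

As a check, the Euler characteristic is 7 − 9 = -2, which agrees with 1 − 3 = -2.

H_0 = Z,  H_1 = Z^3.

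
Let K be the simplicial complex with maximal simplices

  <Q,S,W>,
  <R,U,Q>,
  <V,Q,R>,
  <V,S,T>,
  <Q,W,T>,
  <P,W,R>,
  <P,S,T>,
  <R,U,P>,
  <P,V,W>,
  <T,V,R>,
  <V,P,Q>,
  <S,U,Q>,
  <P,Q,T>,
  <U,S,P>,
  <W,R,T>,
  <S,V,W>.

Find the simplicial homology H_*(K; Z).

Order the vertices as P < Q < R < S < T < U < V < W. Listing each simplex with vertices in this order, K has dimension 2 with simplices:

  0-simplices (8): P, Q, R, S, T, U, V, W
  1-simplices (24): PQ, PR, PS, PT, PU, PV, PW, QR, QS, QT, QU, QV, QW, RT, RU, RV, RW, ST, SU, SV, SW, TV, TW, VW
  2-simplices (16): PQT, PQV, PRU, PRW, PST, PSU, PVW, QRU, QRV, QSU, QSW, QTW, RTV, RTW, STV, SVW

Hence C_0 ≅ Z^8, C_1 ≅ Z^24, C_2 ≅ Z^16.

The boundary map ∂_1: C_1 → C_0 maps an edge to its endpoints' difference, ∂[p,q] = q − p. For instance
  ∂PR = R − P.
As a 8×24 matrix over Z this has rank 7, with invariant factors (1,1,1,1,1,1,1).

∂_2: C_2 → C_1 acts by ∂[p,q,r] = [q,r] − [p,r] + [p,q]. For instance
  ∂QSU = SU − QU + QS,
  ∂RTW = TW − RW + RT.
As a 24×16 matrix over Z this has rank 15, with invariant factors (1,1,1,1,1,1,1,1,1,1,1,1,1,1,1).

Now H_k = ker ∂_k / im ∂_{k+1}, so:

  H_0: rank C_0 − rank ∂_1 = 8 − 7 = 1, and the invariant factors of ∂_1 are all 1, so H_0 = Z.
  H_1: rank ker ∂_1 − rank ∂_2 = (24 − 7) − 15 = 2, and the invariant factors of ∂_2 are all 1, so H_1 = Z^2.
  H_2: rank ker ∂_2 − rank ∂_3 = (16 − 15) − 0 = 1, and there is no ∂_3, so H_2 = Z.

(K is a triangulation of the torus T^2.)

H_0 ≅ Z,  H_1 ≅ Z^2,  H_2 ≅ Z.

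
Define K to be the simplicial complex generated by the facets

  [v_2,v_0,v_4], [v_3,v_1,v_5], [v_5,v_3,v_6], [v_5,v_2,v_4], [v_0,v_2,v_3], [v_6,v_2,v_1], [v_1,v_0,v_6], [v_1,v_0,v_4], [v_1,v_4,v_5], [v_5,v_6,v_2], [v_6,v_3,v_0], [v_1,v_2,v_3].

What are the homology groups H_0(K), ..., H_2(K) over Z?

Order the vertices as v_0 < v_1 < v_2 < v_3 < v_4 < v_5 < v_6. Listing each simplex with vertices in this order, K has dimension 2 with simplices:

  0-simplices (7): [v_0], [v_1], [v_2], [v_3], [v_4], [v_5], [v_6]
  1-simplices (18): (18 of them)
  2-simplices (12): (12 of them)

giving chain groups C_0 ≅ Z^7, C_1 ≅ Z^18, C_2 ≅ Z^12.

Boundary ∂_1: C_1 → C_0 sends each edge [p,q] (with p < q) to q − p.
The resulting 7×18 matrix has rank 6, and its Smith normal form has invariant factors (1,1,1,1,1,1).

∂_2: C_2 → C_1 sends each 2-simplex [p,q,r] to [q,r] − [p,r] + [p,q]. For instance
  ∂[v_0,v_3,v_6] = [v_3,v_6] − [v_0,v_6] + [v_0,v_3],
  ∂[v_2,v_5,v_6] = [v_5,v_6] − [v_2,v_6] + [v_2,v_5].
The 18×12 boundary matrix has rank 12 and Smith normal form diag(1,1,1,1,1,1,1,1,1,1,1,2).

Reading off H_k = ker ∂_k / im ∂_{k+1}:

  H_0: rank C_0 − rank ∂_1 = 7 − 6 = 1, and the invariant factors of ∂_1 are all 1, so H_0 ≅ Z.
  H_1: rank ker ∂_1 − rank ∂_2 = (18 − 6) − 12 = 0, and ∂_2 has invariant factor 2 > 1, so H_1 ≅ Z/2Z.
  H_2: rank ker ∂_2 − rank ∂_3 = (12 − 12) − 0 = 0, and there is no ∂_3, so H_2 ≅ 0.

(K is a triangulation of the real projective plane RP^2.)

H_0 = Z,  H_1 = Z/2Z,  H_2 = 0.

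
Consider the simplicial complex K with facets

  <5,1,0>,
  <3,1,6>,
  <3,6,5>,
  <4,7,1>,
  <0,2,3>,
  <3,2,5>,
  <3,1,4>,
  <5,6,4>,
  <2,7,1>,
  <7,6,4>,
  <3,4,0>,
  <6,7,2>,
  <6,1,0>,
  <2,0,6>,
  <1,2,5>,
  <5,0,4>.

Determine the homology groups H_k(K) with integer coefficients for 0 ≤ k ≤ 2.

Fix the vertex order 0 < 1 < 2 < 3 < 4 < 5 < 6 < 7 and write every simplex with vertices in increasing order. Then dim K = 2 and the simplices of K are:

  0-simplices (8): [0], [1], [2], [3], [4], [5], [6], [7]
  1-simplices (24): (24 of them)
  2-simplices (16): [0,1,5], [0,1,6], [0,2,3], [0,2,6], [0,3,4], [0,4,5], [1,2,5], [1,2,7], [1,3,4], [1,3,6], [1,4,7], [2,3,5], [2,6,7], [3,5,6], [4,5,6], [4,6,7]

giving chain groups C_0 ≅ Z^8, C_1 ≅ Z^24, C_2 ≅ Z^16.

∂_1: C_1 → C_0 sends each edge [p,q] (with p < q) to q − p. For instance
  ∂[3,4] = [4] − [3].
As a 8×24 matrix over Z this has rank 7, with invariant factors (1,1,1,1,1,1,1).

The boundary map ∂_2: C_2 → C_1 acts by ∂[p,q,r] = [q,r] − [p,r] + [p,q]. For instance
  ∂[0,1,5] = [1,5] − [0,5] + [0,1],
  ∂[0,1,6] = [1,6] − [0,6] + [0,1].
As a 24×16 matrix over Z this has rank 15, with invariant factors (1,1,1,1,1,1,1,1,1,1,1,1,1,1,1).

Reading off H_k = ker ∂_k / im ∂_{k+1}:

  H_0: rank C_0 − rank ∂_1 = 8 − 7 = 1, and the invariant factors of ∂_1 are all 1, so H_0 ≅ Z.
  H_1: rank ker ∂_1 − rank ∂_2 = (24 − 7) − 15 = 2, and the invariant factors of ∂_2 are all 1, so H_1 ≅ Z^2.
  H_2: rank ker ∂_2 − rank ∂_3 = (16 − 15) − 0 = 1, and there is no ∂_3, so H_2 ≅ Z.

H_0 = Z,  H_1 = Z^2,  H_2 = Z.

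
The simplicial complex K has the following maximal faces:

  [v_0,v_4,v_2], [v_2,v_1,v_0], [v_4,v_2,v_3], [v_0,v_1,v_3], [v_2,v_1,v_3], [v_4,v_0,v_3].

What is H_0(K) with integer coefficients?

H_0 = Z.

We work with the vertex ordering v_0 < v_1 < v_2 < v_3 < v_4. The simplices of K, each written with vertices in increasing order, are:

  0-simplices (5): [v_0], [v_1], [v_2], [v_3], [v_4]
  1-simplices (9): [v_0,v_1], [v_0,v_2], [v_0,v_3], [v_0,v_4], [v_1,v_2], [v_1,v_3], [v_2,v_3], [v_2,v_4], [v_3,v_4]
  2-simplices (6): [v_0,v_1,v_2], [v_0,v_1,v_3], [v_0,v_2,v_4], [v_0,v_3,v_4], [v_1,v_2,v_3], [v_2,v_3,v_4]

Hence C_0 ≅ Z^5, C_1 ≅ Z^9, C_2 ≅ Z^6.

Boundary ∂_1: C_1 → C_0 sends each edge [p,q] (with p < q) to q − p. For instance
  ∂[v_1,v_2] = [v_2] − [v_1].
The 5×9 boundary matrix has rank 4 and Smith normal form diag(1,1,1,1).

Boundary ∂_2: C_2 → C_1 maps a triangle to the signed sum of its edges. For instance
  ∂[v_0,v_1,v_2] = [v_1,v_2] − [v_0,v_2] + [v_0,v_1],
  ∂[v_0,v_2,v_4] = [v_2,v_4] − [v_0,v_4] + [v_0,v_2].
As a 9×6 matrix over Z this has rank 5, with invariant factors (1,1,1,1,1).

From H_k ≅ ker(∂_k) / im(∂_{k+1}) we obtain:

  H_0: rank C_0 − rank ∂_1 = 5 − 4 = 1, and the invariant factors of ∂_1 are all 1, so H_0 = Z.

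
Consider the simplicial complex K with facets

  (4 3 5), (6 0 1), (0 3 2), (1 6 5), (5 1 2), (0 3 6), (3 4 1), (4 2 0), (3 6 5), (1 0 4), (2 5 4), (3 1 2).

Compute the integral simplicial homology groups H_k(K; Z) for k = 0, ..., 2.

Fix the vertex order 0 < 1 < 2 < 3 < 4 < 5 < 6 and write every simplex with vertices in increasing order. Then dim K = 2 and the simplices of K are:

  0-simplices (7): [0], [1], [2], [3], [4], [5], [6]
  1-simplices (18): [0,1], [0,2], [0,3], [0,4], [0,6], [1,2], [1,3], [1,4], [1,5], [1,6], [2,3], [2,4], [2,5], [3,4], [3,5], [3,6], [4,5], [5,6]
  2-simplices (12): [0,1,4], [0,1,6], [0,2,3], [0,2,4], [0,3,6], [1,2,3], [1,2,5], [1,3,4], [1,5,6], [2,4,5], [3,4,5], [3,5,6]

so the chain groups are C_0 ≅ Z^7, C_1 ≅ Z^18, C_2 ≅ Z^12.

Boundary ∂_1: C_1 → C_0 maps an edge to its endpoints' difference, ∂[p,q] = q − p.
This gives a 7×18 integer matrix of rank 6; reducing to Smith normal form yields diagonal entries (1,1,1,1,1,1).

Boundary ∂_2: C_2 → C_1 maps a triangle to the signed sum of its edges. For instance
  ∂[2,4,5] = [4,5] − [2,5] + [2,4],
  ∂[0,2,4] = [2,4] − [0,4] + [0,2].
This gives a 18×12 integer matrix of rank 12; reducing to Smith normal form yields diagonal entries (1,1,1,1,1,1,1,1,1,1,1,2).

Reading off H_k = ker ∂_k / im ∂_{k+1}:

  H_0: rank C_0 − rank ∂_1 = 7 − 6 = 1, and the invariant factors of ∂_1 are all 1, so H_0 ≅ Z.
  H_1: rank ker ∂_1 − rank ∂_2 = (18 − 6) − 12 = 0, and ∂_2 has invariant factor 2 > 1, so H_1 ≅ Z/2Z.
  H_2: rank ker ∂_2 − rank ∂_3 = (12 − 12) − 0 = 0, and there is no ∂_3, so H_2 ≅ 0.

H_0 ≅ Z,  H_1 ≅ Z/2Z,  H_2 = 0.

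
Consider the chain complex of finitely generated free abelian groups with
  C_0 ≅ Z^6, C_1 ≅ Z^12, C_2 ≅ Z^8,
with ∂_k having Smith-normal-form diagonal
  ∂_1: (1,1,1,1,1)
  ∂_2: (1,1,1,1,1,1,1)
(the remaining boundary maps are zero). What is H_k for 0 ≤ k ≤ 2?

H_0: b_0 = 6 − 0 − 5 = 1; torsion from ∂_1 factors > 1: none. So H_0 = Z.
H_1: b_1 = 12 − 5 − 7 = 0; torsion from ∂_2 factors > 1: none. So H_1 = 0.
H_2: b_2 = 8 − 7 − 0 = 1; torsion from ∂_3 factors > 1: none. So H_2 = Z.

H_0 = Z,  H_1 = 0,  H_2 = Z.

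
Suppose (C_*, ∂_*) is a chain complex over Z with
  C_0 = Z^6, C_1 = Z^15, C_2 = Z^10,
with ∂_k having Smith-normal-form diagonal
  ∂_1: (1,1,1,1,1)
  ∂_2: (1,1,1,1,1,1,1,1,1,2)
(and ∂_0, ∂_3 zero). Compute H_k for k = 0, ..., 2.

H_0: b_0 = 6 − 0 − 5 = 1; torsion from ∂_1 factors > 1: none. So H_0 = Z.
H_1: b_1 = 15 − 5 − 10 = 0; torsion from ∂_2 factors > 1: [2]. So H_1 = Z/2.
H_2: b_2 = 10 − 10 − 0 = 0; torsion from ∂_3 factors > 1: none. So H_2 = 0.

H_0 = Z,  H_1 = Z/2,  H_2 = 0.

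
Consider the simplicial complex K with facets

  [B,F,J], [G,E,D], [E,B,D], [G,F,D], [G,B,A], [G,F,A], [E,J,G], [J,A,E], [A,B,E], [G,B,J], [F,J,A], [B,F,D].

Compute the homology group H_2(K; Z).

We work with the vertex ordering A < B < D < E < F < G < J. The simplices of K, each written with vertices in increasing order, are:

  0-simplices (7): A, B, D, E, F, G, J
  1-simplices (18): AB, AE, AF, AG, AJ, BD, BE, BF, BG, BJ, DE, DF, DG, EG, EJ, FG, FJ, GJ
  2-simplices (12): ABE, ABG, AEJ, AFG, AFJ, BDE, BDF, BFJ, BGJ, DEG, DFG, EGJ

so the chain groups are C_0 ≅ Z^7, C_1 ≅ Z^18, C_2 ≅ Z^12.

∂_1: C_1 → C_0 is given by ∂[p,q] = [q] − [p].
The resulting 7×18 matrix has rank 6, and its Smith normal form has invariant factors (1,1,1,1,1,1).

∂_2: C_2 → C_1 acts by ∂[p,q,r] = [q,r] − [p,r] + [p,q]. For instance
  ∂EGJ = GJ − EJ + EG,
  ∂BGJ = GJ − BJ + BG.
This gives a 18×12 integer matrix of rank 12; reducing to Smith normal form yields diagonal entries (1,1,1,1,1,1,1,1,1,1,1,2).

Reading off H_k = ker ∂_k / im ∂_{k+1}:

  H_2: rank ker ∂_2 − rank ∂_3 = (12 − 12) − 0 = 0, and there is no ∂_3, so H_2 = 0.

(K is a triangulation of the real projective plane RP^2.)

H_2 = 0.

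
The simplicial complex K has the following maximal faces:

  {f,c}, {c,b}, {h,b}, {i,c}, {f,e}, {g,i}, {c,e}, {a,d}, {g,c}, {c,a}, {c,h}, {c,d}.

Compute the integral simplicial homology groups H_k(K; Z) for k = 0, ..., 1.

Order the vertices as a < b < c < d < e < f < g < h < i. Listing each simplex with vertices in this order, K has dimension 1 with simplices:

  0-simplices (9): a, b, c, d, e, f, g, h, i
  1-simplices (12): ac, ad, bc, bh, cd, ce, cf, cg, ch, ci, ef, gi

giving chain groups C_0 ≅ Z^9, C_1 ≅ Z^12.

The boundary map ∂_1: C_1 → C_0 maps an edge to its endpoints' difference, ∂[p,q] = q − p.
The resulting 9×12 matrix has rank 8, and its Smith normal form has invariant factors (1,1,1,1,1,1,1,1).

From H_k ≅ ker(∂_k) / im(∂_{k+1}) we obtain:

  H_0: rank C_0 − rank ∂_1 = 9 − 8 = 1, and the invariant factors of ∂_1 are all 1, so H_0 = Z.
  H_1: rank ker ∂_1 − rank ∂_2 = (12 − 8) − 0 = 4, and there is no ∂_2, so H_1 = Z^4.

H_0 ≅ Z,  H_1 ≅ Z^4.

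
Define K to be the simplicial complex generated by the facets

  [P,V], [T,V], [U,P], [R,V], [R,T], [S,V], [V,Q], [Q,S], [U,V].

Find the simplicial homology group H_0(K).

H_0 = Z.

Take the total order P < Q < R < S < T < U < V on the vertex set. Then K (dimension 1) consists of the simplices:

  0-simplices (7): P, Q, R, S, T, U, V
  1-simplices (9): PU, PV, QS, QV, RT, RV, SV, TV, UV

giving chain groups C_0 ≅ Z^7, C_1 ≅ Z^9.

∂_1: C_1 → C_0 sends each edge [p,q] (with p < q) to q − p.
The 7×9 boundary matrix has rank 6 and Smith normal form diag(1,1,1,1,1,1).

Now H_k = ker ∂_k / im ∂_{k+1}, so:

  H_0: rank C_0 − rank ∂_1 = 7 − 6 = 1, and the invariant factors of ∂_1 are all 1, so H_0 = Z.

(K is a triangulation of a wedge of 3 circles.)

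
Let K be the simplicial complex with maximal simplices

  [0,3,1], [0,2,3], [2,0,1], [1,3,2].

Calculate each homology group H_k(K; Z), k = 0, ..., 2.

Order the vertices as 0 < 1 < 2 < 3. Listing each simplex with vertices in this order, K has dimension 2 with simplices:

  0-simplices (4): [0], [1], [2], [3]
  1-simplices (6): [0,1], [0,2], [0,3], [1,2], [1,3], [2,3]
  2-simplices (4): [0,1,2], [0,1,3], [0,2,3], [1,2,3]

Hence C_0 ≅ Z^4, C_1 ≅ Z^6, C_2 ≅ Z^4.

The boundary map ∂_1: C_1 → C_0 sends each edge [p,q] (with p < q) to q − p.
The 4×6 boundary matrix has rank 3 and Smith normal form diag(1,1,1).

The boundary map ∂_2: C_2 → C_1 acts by ∂[p,q,r] = [q,r] − [p,r] + [p,q]. For instance
  ∂[0,2,3] = [2,3] − [0,3] + [0,2],
  ∂[1,2,3] = [2,3] − [1,3] + [1,2].
The resulting 6×4 matrix has rank 3, and its Smith normal form has invariant factors (1,1,1).

Now H_k = ker ∂_k / im ∂_{k+1}, so:

  H_0: rank C_0 − rank ∂_1 = 4 − 3 = 1, and the invariant factors of ∂_1 are all 1, so H_0 ≅ Z.
  H_1: rank ker ∂_1 − rank ∂_2 = (6 − 3) − 3 = 0, and the invariant factors of ∂_2 are all 1, so H_1 ≅ 0.
  H_2: rank ker ∂_2 − rank ∂_3 = (4 − 3) − 0 = 1, and there is no ∂_3, so H_2 ≅ Z.

As a check, the Euler characteristic is 4 − 6 + 4 = 2, which agrees with 1 − 0 + 1 = 2.

H_0 ≅ Z,  H_1 = 0,  H_2 ≅ Z.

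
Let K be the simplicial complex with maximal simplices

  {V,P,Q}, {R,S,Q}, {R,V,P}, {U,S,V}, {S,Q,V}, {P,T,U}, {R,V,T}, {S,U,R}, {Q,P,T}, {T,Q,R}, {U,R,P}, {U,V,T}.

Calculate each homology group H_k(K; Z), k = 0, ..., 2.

H_0 = Z,  H_1 = Z_2,  H_2 = 0.

Fix the vertex order P < Q < R < S < T < U < V and write every simplex with vertices in increasing order. Then dim K = 2 and the simplices of K are:

  0-simplices (7): P, Q, R, S, T, U, V
  1-simplices (18): PQ, PR, PT, PU, PV, QR, QS, QT, QV, RS, RT, RU, RV, SU, SV, TU, TV, UV
  2-simplices (12): PQT, PQV, PRU, PRV, PTU, QRS, QRT, QSV, RSU, RTV, SUV, TUV

Hence C_0 ≅ Z^7, C_1 ≅ Z^18, C_2 ≅ Z^12.

∂_1: C_1 → C_0 maps an edge to its endpoints' difference, ∂[p,q] = q − p.
This gives a 7×18 integer matrix of rank 6; reducing to Smith normal form yields diagonal entries (1,1,1,1,1,1).

∂_2: C_2 → C_1 sends each 2-simplex [p,q,r] to [q,r] − [p,r] + [p,q]. For instance
  ∂QRT = RT − QT + QR,
  ∂RSU = SU − RU + RS.
This gives a 18×12 integer matrix of rank 12; reducing to Smith normal form yields diagonal entries (1,1,1,1,1,1,1,1,1,1,1,2).

Reading off H_k = ker ∂_k / im ∂_{k+1}:

  H_0: rank C_0 − rank ∂_1 = 7 − 6 = 1, and the invariant factors of ∂_1 are all 1, so H_0 ≅ Z.
  H_1: rank ker ∂_1 − rank ∂_2 = (18 − 6) − 12 = 0, and ∂_2 has invariant factor 2 > 1, so H_1 ≅ Z_2.
  H_2: rank ker ∂_2 − rank ∂_3 = (12 − 12) − 0 = 0, and there is no ∂_3, so H_2 ≅ 0.

(K is a triangulation of the real projective plane RP^2.)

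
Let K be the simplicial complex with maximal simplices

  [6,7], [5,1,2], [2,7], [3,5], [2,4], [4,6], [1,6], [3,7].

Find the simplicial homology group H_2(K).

H_2 ≅ 0.

Take the total order 1 < 2 < 3 < 4 < 5 < 6 < 7 on the vertex set. Then K (dimension 2) consists of the simplices:

  0-simplices (7): [1], [2], [3], [4], [5], [6], [7]
  1-simplices (10): [1,2], [1,5], [1,6], [2,4], [2,5], [2,7], [3,5], [3,7], [4,6], [6,7]
  2-simplices (1): [1,2,5]

Hence C_0 ≅ Z^7, C_1 ≅ Z^10, C_2 ≅ Z^1.

The boundary map ∂_1: C_1 → C_0 is given by ∂[p,q] = [q] − [p]. For instance
  ∂[1,5] = [5] − [1].
This gives a 7×10 integer matrix of rank 6; reducing to Smith normal form yields diagonal entries (1,1,1,1,1,1).

Boundary ∂_2: C_2 → C_1 sends each 2-simplex [p,q,r] to [q,r] − [p,r] + [p,q]. For instance
  ∂[1,2,5] = [2,5] − [1,5] + [1,2].
As a 10×1 matrix over Z this has rank 1, with invariant factors (1).

From H_k ≅ ker(∂_k) / im(∂_{k+1}) we obtain:

  H_2: rank ker ∂_2 − rank ∂_3 = (1 − 1) − 0 = 0, and there is no ∂_3, so H_2 ≅ 0.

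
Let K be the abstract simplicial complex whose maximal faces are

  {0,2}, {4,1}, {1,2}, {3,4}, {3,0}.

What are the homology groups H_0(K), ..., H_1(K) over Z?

Fix the vertex order 0 < 1 < 2 < 3 < 4 and write every simplex with vertices in increasing order. Then dim K = 1 and the simplices of K are:

  0-simplices (5): [0], [1], [2], [3], [4]
  1-simplices (5): [0,2], [0,3], [1,2], [1,4], [3,4]

giving chain groups C_0 ≅ Z^5, C_1 ≅ Z^5.

Boundary ∂_1: C_1 → C_0 sends each edge [p,q] (with p < q) to q − p. For instance
  ∂[1,4] = [4] − [1].
This gives a 5×5 integer matrix of rank 4; reducing to Smith normal form yields diagonal entries (1,1,1,1).

Computing H_k = (kernel of ∂_k) / (image of ∂_{k+1}):

  H_0: rank C_0 − rank ∂_1 = 5 − 4 = 1, and the invariant factors of ∂_1 are all 1, so H_0 ≅ Z.
  H_1: rank ker ∂_1 − rank ∂_2 = (5 − 4) − 0 = 1, and there is no ∂_2, so H_1 ≅ Z.

(K is a triangulation of the circle S^1.)

H_0 = Z,  H_1 = Z.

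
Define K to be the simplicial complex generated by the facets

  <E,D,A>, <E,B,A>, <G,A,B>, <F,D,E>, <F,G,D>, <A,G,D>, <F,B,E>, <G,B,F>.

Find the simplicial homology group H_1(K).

Order the vertices as A < B < D < E < F < G. Listing each simplex with vertices in this order, K has dimension 2 with simplices:

  0-simplices (6): A, B, D, E, F, G
  1-simplices (12): AB, AD, AE, AG, BE, BF, BG, DE, DF, DG, EF, FG
  2-simplices (8): ABE, ABG, ADE, ADG, BEF, BFG, DEF, DFG

so the chain groups are C_0 ≅ Z^6, C_1 ≅ Z^12, C_2 ≅ Z^8.

Boundary ∂_1: C_1 → C_0 maps an edge to its endpoints' difference, ∂[p,q] = q − p. For instance
  ∂BG = G − B.
The 6×12 boundary matrix has rank 5 and Smith normal form diag(1,1,1,1,1).

Boundary ∂_2: C_2 → C_1 acts by ∂[p,q,r] = [q,r] − [p,r] + [p,q]. For instance
  ∂ABG = BG − AG + AB,
  ∂DEF = EF − DF + DE.
The resulting 12×8 matrix has rank 7, and its Smith normal form has invariant factors (1,1,1,1,1,1,1).

From H_k ≅ ker(∂_k) / im(∂_{k+1}) we obtain:

  H_1: rank ker ∂_1 − rank ∂_2 = (12 − 5) − 7 = 0, and the invariant factors of ∂_2 are all 1, so H_1 ≅ 0.

H_1 ≅ 0.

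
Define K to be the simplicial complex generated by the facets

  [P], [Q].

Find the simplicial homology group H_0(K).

H_0 ≅ Z^2.

We work with the vertex ordering P < Q. The simplices of K, each written with vertices in increasing order, are:

  0-simplices (2): P, Q

giving chain groups C_0 ≅ Z^2.

Now H_k = ker ∂_k / im ∂_{k+1}, so:

  H_0: rank C_0 − rank ∂_1 = 2 − 0 = 2, and there is no ∂_1, so H_0 ≅ Z^2.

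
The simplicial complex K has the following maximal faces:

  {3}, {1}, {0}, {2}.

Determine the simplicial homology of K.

H_0 ≅ Z^4.

Take the total order 0 < 1 < 2 < 3 on the vertex set. Then K (dimension 0) consists of the simplices:

  0-simplices (4): [0], [1], [2], [3]

Hence C_0 ≅ Z^4.

Reading off H_k = ker ∂_k / im ∂_{k+1}:

  H_0: rank C_0 − rank ∂_1 = 4 − 0 = 4, and there is no ∂_1, so H_0 = Z^4.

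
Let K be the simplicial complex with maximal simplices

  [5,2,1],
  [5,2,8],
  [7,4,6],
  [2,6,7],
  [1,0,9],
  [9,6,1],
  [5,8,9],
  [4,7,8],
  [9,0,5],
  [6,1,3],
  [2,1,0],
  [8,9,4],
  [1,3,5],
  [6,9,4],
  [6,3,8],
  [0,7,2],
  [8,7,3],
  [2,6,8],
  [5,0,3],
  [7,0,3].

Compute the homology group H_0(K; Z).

Order the vertices as 0 < 1 < 2 < 3 < 4 < 5 < 6 < 7 < 8 < 9. Listing each simplex with vertices in this order, K has dimension 2 with simplices:

  0-simplices (10): [0], [1], [2], [3], [4], [5], [6], [7], [8], [9]
  1-simplices (30): (30 of them)
  2-simplices (20): (20 of them)

giving chain groups C_0 ≅ Z^10, C_1 ≅ Z^30, C_2 ≅ Z^20.

Boundary ∂_1: C_1 → C_0 sends each edge [p,q] (with p < q) to q − p.
The 10×30 boundary matrix has rank 9 and Smith normal form diag(1,1,1,1,1,1,1,1,1).

∂_2: C_2 → C_1 acts by ∂[p,q,r] = [q,r] − [p,r] + [p,q]. For instance
  ∂[0,5,9] = [5,9] − [0,9] + [0,5],
  ∂[1,2,5] = [2,5] − [1,5] + [1,2].
As a 30×20 matrix over Z this has rank 20, with invariant factors (1,1,1,1,1,1,1,1,1,1,1,1,1,1,1,1,1,1,1,2).

Reading off H_k = ker ∂_k / im ∂_{k+1}:

  H_0: rank C_0 − rank ∂_1 = 10 − 9 = 1, and the invariant factors of ∂_1 are all 1, so H_0 ≅ Z.

H_0 ≅ Z.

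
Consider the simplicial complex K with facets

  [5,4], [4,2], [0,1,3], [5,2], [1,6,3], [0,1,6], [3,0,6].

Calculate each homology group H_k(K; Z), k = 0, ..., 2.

H_0 = Z^2,  H_1 = Z,  H_2 = Z.

Fix the vertex order 0 < 1 < 2 < 3 < 4 < 5 < 6 and write every simplex with vertices in increasing order. Then dim K = 2 and the simplices of K are:

  0-simplices (7): [0], [1], [2], [3], [4], [5], [6]
  1-simplices (9): [0,1], [0,3], [0,6], [1,3], [1,6], [2,4], [2,5], [3,6], [4,5]
  2-simplices (4): [0,1,3], [0,1,6], [0,3,6], [1,3,6]

so the chain groups are C_0 ≅ Z^7, C_1 ≅ Z^9, C_2 ≅ Z^4.

The boundary map ∂_1: C_1 → C_0 is given by ∂[p,q] = [q] − [p].
This gives a 7×9 integer matrix of rank 5; reducing to Smith normal form yields diagonal entries (1,1,1,1,1).

The boundary map ∂_2: C_2 → C_1 maps a triangle to the signed sum of its edges. For instance
  ∂[0,3,6] = [3,6] − [0,6] + [0,3],
  ∂[0,1,6] = [1,6] − [0,6] + [0,1].
The resulting 9×4 matrix has rank 3, and its Smith normal form has invariant factors (1,1,1).

Computing H_k = (kernel of ∂_k) / (image of ∂_{k+1}):

  H_0: rank C_0 − rank ∂_1 = 7 − 5 = 2, and the invariant factors of ∂_1 are all 1, so H_0 ≅ Z^2.
  H_1: rank ker ∂_1 − rank ∂_2 = (9 − 5) − 3 = 1, and the invariant factors of ∂_2 are all 1, so H_1 ≅ Z.
  H_2: rank ker ∂_2 − rank ∂_3 = (4 − 3) − 0 = 1, and there is no ∂_3, so H_2 ≅ Z.

As a check, the Euler characteristic is 7 − 9 + 4 = 2, which agrees with 2 − 1 + 1 = 2.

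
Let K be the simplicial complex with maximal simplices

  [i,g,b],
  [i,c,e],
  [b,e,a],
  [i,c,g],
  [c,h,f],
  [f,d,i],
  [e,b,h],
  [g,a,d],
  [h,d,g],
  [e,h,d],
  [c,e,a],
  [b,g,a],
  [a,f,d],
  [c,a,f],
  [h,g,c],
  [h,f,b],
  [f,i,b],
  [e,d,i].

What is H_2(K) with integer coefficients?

We work with the vertex ordering a < b < c < d < e < f < g < h < i. The simplices of K, each written with vertices in increasing order, are:

  0-simplices (9): a, b, c, d, e, f, g, h, i
  1-simplices (27): ab, ac, ad, ae, af, ag, be, bf, bg, bh, bi, ce, cf, cg, ch, ci, de, df, dg, dh, di, eh, ei, fh, fi, gh, gi
  2-simplices (18): abe, abg, ace, acf, adf, adg, beh, bfh, bfi, bgi, cei, cfh, cgh, cgi, deh, dei, dfi, dgh

so the chain groups are C_0 ≅ Z^9, C_1 ≅ Z^27, C_2 ≅ Z^18.

The boundary map ∂_1: C_1 → C_0 sends each edge [p,q] (with p < q) to q − p. For instance
  ∂eh = h − e.
The 9×27 boundary matrix has rank 8 and Smith normal form diag(1,1,1,1,1,1,1,1).

∂_2: C_2 → C_1 maps a triangle to the signed sum of its edges. For instance
  ∂bgi = gi − bi + bg,
  ∂bfh = fh − bh + bf.
The 27×18 boundary matrix has rank 17 and Smith normal form diag(1,1,1,1,1,1,1,1,1,1,1,1,1,1,1,1,1).

Reading off H_k = ker ∂_k / im ∂_{k+1}:

  H_2: rank ker ∂_2 − rank ∂_3 = (18 − 17) − 0 = 1, and there is no ∂_3, so H_2 ≅ Z.

(K is a triangulation of the torus T^2.)

H_2 = Z.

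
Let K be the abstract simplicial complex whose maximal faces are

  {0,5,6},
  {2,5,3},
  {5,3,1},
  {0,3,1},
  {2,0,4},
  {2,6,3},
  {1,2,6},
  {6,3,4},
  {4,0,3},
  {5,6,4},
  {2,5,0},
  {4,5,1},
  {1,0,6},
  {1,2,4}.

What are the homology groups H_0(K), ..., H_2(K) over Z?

H_0 = Z,  H_1 = Z^2,  H_2 = Z.

Order the vertices as 0 < 1 < 2 < 3 < 4 < 5 < 6. Listing each simplex with vertices in this order, K has dimension 2 with simplices:

  0-simplices (7): [0], [1], [2], [3], [4], [5], [6]
  1-simplices (21): [0,1], [0,2], [0,3], [0,4], [0,5], [0,6], [1,2], [1,3], [1,4], [1,5], [1,6], [2,3], [2,4], [2,5], [2,6], [3,4], [3,5], [3,6], [4,5], [4,6], [5,6]
  2-simplices (14): [0,1,3], [0,1,6], [0,2,4], [0,2,5], [0,3,4], [0,5,6], [1,2,4], [1,2,6], [1,3,5], [1,4,5], [2,3,5], [2,3,6], [3,4,6], [4,5,6]

Hence C_0 ≅ Z^7, C_1 ≅ Z^21, C_2 ≅ Z^14.

The boundary map ∂_1: C_1 → C_0 sends each edge [p,q] (with p < q) to q − p. For instance
  ∂[3,4] = [4] − [3].
This gives a 7×21 integer matrix of rank 6; reducing to Smith normal form yields diagonal entries (1,1,1,1,1,1).

Boundary ∂_2: C_2 → C_1 sends each 2-simplex [p,q,r] to [q,r] − [p,r] + [p,q]. For instance
  ∂[1,3,5] = [3,5] − [1,5] + [1,3],
  ∂[1,4,5] = [4,5] − [1,5] + [1,4].
The 21×14 boundary matrix has rank 13 and Smith normal form diag(1,1,1,1,1,1,1,1,1,1,1,1,1).

From H_k ≅ ker(∂_k) / im(∂_{k+1}) we obtain:

  H_0: rank C_0 − rank ∂_1 = 7 − 6 = 1, and the invariant factors of ∂_1 are all 1, so H_0 ≅ Z.
  H_1: rank ker ∂_1 − rank ∂_2 = (21 − 6) − 13 = 2, and the invariant factors of ∂_2 are all 1, so H_1 ≅ Z^2.
  H_2: rank ker ∂_2 − rank ∂_3 = (14 − 13) − 0 = 1, and there is no ∂_3, so H_2 ≅ Z.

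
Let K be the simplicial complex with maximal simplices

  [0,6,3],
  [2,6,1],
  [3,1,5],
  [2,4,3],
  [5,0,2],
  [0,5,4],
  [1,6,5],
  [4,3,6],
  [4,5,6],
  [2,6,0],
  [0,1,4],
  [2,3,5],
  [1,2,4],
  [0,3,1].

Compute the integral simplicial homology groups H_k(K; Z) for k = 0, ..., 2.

H_0 = Z,  H_1 = Z^2,  H_2 = Z.

Take the total order 0 < 1 < 2 < 3 < 4 < 5 < 6 on the vertex set. Then K (dimension 2) consists of the simplices:

  0-simplices (7): [0], [1], [2], [3], [4], [5], [6]
  1-simplices (21): [0,1], [0,2], [0,3], [0,4], [0,5], [0,6], [1,2], [1,3], [1,4], [1,5], [1,6], [2,3], [2,4], [2,5], [2,6], [3,4], [3,5], [3,6], [4,5], [4,6], [5,6]
  2-simplices (14): [0,1,3], [0,1,4], [0,2,5], [0,2,6], [0,3,6], [0,4,5], [1,2,4], [1,2,6], [1,3,5], [1,5,6], [2,3,4], [2,3,5], [3,4,6], [4,5,6]

Hence C_0 ≅ Z^7, C_1 ≅ Z^21, C_2 ≅ Z^14.

The boundary map ∂_1: C_1 → C_0 is given by ∂[p,q] = [q] − [p]. For instance
  ∂[0,5] = [5] − [0].
This gives a 7×21 integer matrix of rank 6; reducing to Smith normal form yields diagonal entries (1,1,1,1,1,1).

Boundary ∂_2: C_2 → C_1 sends each 2-simplex [p,q,r] to [q,r] − [p,r] + [p,q]. For instance
  ∂[2,3,4] = [3,4] − [2,4] + [2,3],
  ∂[0,2,5] = [2,5] − [0,5] + [0,2].
As a 21×14 matrix over Z this has rank 13, with invariant factors (1,1,1,1,1,1,1,1,1,1,1,1,1).

Now H_k = ker ∂_k / im ∂_{k+1}, so:

  H_0: rank C_0 − rank ∂_1 = 7 − 6 = 1, and the invariant factors of ∂_1 are all 1, so H_0 ≅ Z.
  H_1: rank ker ∂_1 − rank ∂_2 = (21 − 6) − 13 = 2, and the invariant factors of ∂_2 are all 1, so H_1 ≅ Z^2.
  H_2: rank ker ∂_2 − rank ∂_3 = (14 − 13) − 0 = 1, and there is no ∂_3, so H_2 ≅ Z.

As a check, the Euler characteristic is 7 − 21 + 14 = 0, which agrees with 1 − 2 + 1 = 0.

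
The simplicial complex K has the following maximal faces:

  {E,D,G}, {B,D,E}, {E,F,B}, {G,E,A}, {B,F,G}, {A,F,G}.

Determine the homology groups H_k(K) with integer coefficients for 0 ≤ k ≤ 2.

Fix the vertex order A < B < D < E < F < G and write every simplex with vertices in increasing order. Then dim K = 2 and the simplices of K are:

  0-simplices (6): A, B, D, E, F, G
  1-simplices (12): AE, AF, AG, BD, BE, BF, BG, DE, DG, EF, EG, FG
  2-simplices (6): AEG, AFG, BDE, BEF, BFG, DEG

giving chain groups C_0 ≅ Z^6, C_1 ≅ Z^12, C_2 ≅ Z^6.

∂_1: C_1 → C_0 sends each edge [p,q] (with p < q) to q − p. For instance
  ∂AG = G − A.
As a 6×12 matrix over Z this has rank 5, with invariant factors (1,1,1,1,1).

The boundary map ∂_2: C_2 → C_1 maps a triangle to the signed sum of its edges. For instance
  ∂BFG = FG − BG + BF,
  ∂DEG = EG − DG + DE.
This gives a 12×6 integer matrix of rank 6; reducing to Smith normal form yields diagonal entries (1,1,1,1,1,1).

Reading off H_k = ker ∂_k / im ∂_{k+1}:

  H_0: rank C_0 − rank ∂_1 = 6 − 5 = 1, and the invariant factors of ∂_1 are all 1, so H_0 ≅ Z.
  H_1: rank ker ∂_1 − rank ∂_2 = (12 − 5) − 6 = 1, and the invariant factors of ∂_2 are all 1, so H_1 ≅ Z.
  H_2: rank ker ∂_2 − rank ∂_3 = (6 − 6) − 0 = 0, and there is no ∂_3, so H_2 ≅ 0.

As a check, the Euler characteristic is 6 − 12 + 6 = 0, which agrees with 1 − 1 + 0 = 0.

H_0 = Z,  H_1 = Z,  H_2 = 0.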